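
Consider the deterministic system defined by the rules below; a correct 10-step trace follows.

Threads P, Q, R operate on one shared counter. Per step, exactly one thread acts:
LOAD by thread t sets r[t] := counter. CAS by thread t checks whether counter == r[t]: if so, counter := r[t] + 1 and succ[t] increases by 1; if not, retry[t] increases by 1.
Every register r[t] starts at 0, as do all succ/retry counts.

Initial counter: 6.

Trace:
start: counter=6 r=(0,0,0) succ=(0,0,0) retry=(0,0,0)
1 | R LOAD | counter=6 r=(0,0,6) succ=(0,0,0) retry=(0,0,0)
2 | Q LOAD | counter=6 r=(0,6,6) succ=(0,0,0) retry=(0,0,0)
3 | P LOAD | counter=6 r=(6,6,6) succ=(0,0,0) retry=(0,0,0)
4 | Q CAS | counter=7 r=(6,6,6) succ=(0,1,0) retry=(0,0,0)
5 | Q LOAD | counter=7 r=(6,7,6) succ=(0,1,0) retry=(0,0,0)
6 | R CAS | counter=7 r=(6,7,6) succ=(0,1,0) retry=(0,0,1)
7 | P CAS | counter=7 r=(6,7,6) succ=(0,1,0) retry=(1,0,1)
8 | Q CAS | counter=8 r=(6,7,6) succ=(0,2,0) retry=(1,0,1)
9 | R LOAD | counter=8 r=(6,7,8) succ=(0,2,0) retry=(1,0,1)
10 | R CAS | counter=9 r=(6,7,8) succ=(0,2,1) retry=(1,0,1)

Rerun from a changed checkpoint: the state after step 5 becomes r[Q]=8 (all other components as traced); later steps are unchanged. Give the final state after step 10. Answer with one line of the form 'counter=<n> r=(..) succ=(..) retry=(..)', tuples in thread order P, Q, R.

state after step 5 := counter=7 r=(6,8,6) succ=(0,1,0) retry=(0,0,0)
6 | R CAS | counter=7 r=(6,8,6) succ=(0,1,0) retry=(0,0,1)
7 | P CAS | counter=7 r=(6,8,6) succ=(0,1,0) retry=(1,0,1)
8 | Q CAS | counter=7 r=(6,8,6) succ=(0,1,0) retry=(1,1,1)
9 | R LOAD | counter=7 r=(6,8,7) succ=(0,1,0) retry=(1,1,1)
10 | R CAS | counter=8 r=(6,8,7) succ=(0,1,1) retry=(1,1,1)

counter=8 r=(6,8,7) succ=(0,1,1) retry=(1,1,1)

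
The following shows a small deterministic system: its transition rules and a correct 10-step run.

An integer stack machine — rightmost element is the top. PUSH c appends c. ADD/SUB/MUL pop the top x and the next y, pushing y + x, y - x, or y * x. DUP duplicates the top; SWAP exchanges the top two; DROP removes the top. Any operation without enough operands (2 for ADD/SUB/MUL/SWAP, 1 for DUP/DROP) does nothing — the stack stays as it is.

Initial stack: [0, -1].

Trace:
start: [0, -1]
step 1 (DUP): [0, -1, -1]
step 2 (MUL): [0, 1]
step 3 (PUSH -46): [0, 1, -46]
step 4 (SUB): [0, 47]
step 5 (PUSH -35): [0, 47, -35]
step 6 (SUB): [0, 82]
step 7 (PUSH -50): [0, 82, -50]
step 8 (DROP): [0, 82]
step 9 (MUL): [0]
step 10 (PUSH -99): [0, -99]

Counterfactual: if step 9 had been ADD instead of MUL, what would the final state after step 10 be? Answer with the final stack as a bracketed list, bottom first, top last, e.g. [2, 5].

(re-executing from step 9 with the substitution; state before step 9: [0, 82])
step 9 (ADD): [82]
step 10 (PUSH -99): [82, -99]

[82, -99]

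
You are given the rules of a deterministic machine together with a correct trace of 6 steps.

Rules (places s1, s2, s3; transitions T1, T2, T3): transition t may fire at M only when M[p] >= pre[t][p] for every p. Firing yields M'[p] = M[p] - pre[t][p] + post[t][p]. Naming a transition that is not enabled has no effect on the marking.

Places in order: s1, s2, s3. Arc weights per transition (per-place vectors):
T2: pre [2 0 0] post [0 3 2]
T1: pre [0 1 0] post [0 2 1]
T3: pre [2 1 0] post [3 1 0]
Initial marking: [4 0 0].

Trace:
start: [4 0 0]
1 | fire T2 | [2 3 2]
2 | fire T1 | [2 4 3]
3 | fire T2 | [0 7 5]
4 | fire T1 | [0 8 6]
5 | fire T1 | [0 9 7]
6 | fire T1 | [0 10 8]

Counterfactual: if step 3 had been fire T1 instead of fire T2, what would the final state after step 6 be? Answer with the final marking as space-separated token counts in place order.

(re-executing from step 3 with the substitution; state before step 3: [2 4 3])
3 | fire T1 | [2 5 4]
4 | fire T1 | [2 6 5]
5 | fire T1 | [2 7 6]
6 | fire T1 | [2 8 7]

2 8 7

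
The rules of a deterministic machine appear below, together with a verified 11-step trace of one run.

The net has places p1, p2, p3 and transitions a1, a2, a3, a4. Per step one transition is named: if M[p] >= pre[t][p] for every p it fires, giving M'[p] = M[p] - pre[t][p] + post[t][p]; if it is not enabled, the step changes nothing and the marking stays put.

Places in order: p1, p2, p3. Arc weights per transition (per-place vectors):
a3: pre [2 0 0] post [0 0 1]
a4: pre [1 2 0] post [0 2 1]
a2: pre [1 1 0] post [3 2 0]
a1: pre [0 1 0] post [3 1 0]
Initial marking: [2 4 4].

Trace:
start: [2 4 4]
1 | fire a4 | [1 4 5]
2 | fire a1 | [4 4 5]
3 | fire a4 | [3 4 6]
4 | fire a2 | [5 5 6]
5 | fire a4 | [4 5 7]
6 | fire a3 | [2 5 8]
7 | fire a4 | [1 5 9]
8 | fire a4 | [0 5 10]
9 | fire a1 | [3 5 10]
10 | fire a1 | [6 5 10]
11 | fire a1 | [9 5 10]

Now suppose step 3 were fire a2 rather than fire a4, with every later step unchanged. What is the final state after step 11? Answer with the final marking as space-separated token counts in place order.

(re-executing from step 3 with the substitution; state before step 3: [4 4 5])
3 | fire a2 | [6 5 5]
4 | fire a2 | [8 6 5]
5 | fire a4 | [7 6 6]
6 | fire a3 | [5 6 7]
7 | fire a4 | [4 6 8]
8 | fire a4 | [3 6 9]
9 | fire a1 | [6 6 9]
10 | fire a1 | [9 6 9]
11 | fire a1 | [12 6 9]

12 6 9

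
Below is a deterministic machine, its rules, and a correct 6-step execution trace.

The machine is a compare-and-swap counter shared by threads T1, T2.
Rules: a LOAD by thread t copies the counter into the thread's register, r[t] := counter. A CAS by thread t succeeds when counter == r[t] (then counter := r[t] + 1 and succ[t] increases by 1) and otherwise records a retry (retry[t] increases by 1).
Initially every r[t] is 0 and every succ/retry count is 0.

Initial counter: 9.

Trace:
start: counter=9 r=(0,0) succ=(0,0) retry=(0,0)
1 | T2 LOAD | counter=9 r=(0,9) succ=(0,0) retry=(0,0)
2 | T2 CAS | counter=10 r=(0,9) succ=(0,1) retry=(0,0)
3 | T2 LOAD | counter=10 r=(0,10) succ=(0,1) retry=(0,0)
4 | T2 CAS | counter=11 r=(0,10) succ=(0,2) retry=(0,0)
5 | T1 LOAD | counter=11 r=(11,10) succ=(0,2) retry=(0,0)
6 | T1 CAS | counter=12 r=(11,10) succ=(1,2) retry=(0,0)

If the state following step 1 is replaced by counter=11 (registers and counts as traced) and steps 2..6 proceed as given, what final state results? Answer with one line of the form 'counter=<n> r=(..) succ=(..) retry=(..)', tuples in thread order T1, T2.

counter=13 r=(12,11) succ=(1,1) retry=(0,1)

state after step 1 := counter=11 r=(0,9) succ=(0,0) retry=(0,0)
2 | T2 CAS | counter=11 r=(0,9) succ=(0,0) retry=(0,1)
3 | T2 LOAD | counter=11 r=(0,11) succ=(0,0) retry=(0,1)
4 | T2 CAS | counter=12 r=(0,11) succ=(0,1) retry=(0,1)
5 | T1 LOAD | counter=12 r=(12,11) succ=(0,1) retry=(0,1)
6 | T1 CAS | counter=13 r=(12,11) succ=(1,1) retry=(0,1)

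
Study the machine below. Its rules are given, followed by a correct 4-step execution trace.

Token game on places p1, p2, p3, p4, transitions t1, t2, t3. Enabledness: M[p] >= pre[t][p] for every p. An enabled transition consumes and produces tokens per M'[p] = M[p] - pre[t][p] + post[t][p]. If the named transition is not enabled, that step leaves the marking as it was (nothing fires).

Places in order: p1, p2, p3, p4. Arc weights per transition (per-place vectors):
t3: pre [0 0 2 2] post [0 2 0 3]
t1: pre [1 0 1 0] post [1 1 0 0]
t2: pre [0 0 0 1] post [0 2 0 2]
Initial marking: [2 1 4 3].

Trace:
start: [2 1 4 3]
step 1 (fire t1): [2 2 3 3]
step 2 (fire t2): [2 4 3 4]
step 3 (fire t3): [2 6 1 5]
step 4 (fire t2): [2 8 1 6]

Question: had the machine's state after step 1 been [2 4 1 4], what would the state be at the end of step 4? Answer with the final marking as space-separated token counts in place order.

state after step 1 := [2 4 1 4]
step 2 (fire t2): [2 6 1 5]
step 3 (fire t3): [2 6 1 5]
step 4 (fire t2): [2 8 1 6]

2 8 1 6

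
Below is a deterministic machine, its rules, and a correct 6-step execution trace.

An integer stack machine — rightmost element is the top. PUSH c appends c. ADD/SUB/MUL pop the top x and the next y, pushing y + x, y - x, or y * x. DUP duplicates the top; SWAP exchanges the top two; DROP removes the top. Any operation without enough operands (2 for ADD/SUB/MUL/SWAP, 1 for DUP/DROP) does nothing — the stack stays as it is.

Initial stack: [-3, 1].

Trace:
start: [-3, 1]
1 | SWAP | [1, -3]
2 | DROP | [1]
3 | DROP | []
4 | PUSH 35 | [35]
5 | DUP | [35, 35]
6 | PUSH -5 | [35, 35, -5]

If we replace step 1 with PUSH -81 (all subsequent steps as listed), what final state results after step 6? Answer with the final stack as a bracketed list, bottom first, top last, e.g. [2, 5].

(re-executing from step 1 with the substitution; state before step 1: [-3, 1])
1 | PUSH -81 | [-3, 1, -81]
2 | DROP | [-3, 1]
3 | DROP | [-3]
4 | PUSH 35 | [-3, 35]
5 | DUP | [-3, 35, 35]
6 | PUSH -5 | [-3, 35, 35, -5]

[-3, 35, 35, -5]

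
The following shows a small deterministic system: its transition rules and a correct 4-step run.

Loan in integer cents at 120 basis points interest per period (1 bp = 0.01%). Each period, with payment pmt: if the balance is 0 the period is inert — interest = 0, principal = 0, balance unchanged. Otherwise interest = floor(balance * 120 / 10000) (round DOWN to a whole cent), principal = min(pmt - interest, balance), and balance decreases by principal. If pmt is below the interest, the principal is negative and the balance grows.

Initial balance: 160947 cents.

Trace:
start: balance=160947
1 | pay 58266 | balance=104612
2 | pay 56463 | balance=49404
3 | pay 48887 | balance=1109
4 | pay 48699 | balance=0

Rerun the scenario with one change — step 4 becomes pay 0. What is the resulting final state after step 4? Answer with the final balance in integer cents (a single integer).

1122

(re-executing from step 4 with the substitution; state before step 4: balance=1109)
4 | pay 0 | balance=1122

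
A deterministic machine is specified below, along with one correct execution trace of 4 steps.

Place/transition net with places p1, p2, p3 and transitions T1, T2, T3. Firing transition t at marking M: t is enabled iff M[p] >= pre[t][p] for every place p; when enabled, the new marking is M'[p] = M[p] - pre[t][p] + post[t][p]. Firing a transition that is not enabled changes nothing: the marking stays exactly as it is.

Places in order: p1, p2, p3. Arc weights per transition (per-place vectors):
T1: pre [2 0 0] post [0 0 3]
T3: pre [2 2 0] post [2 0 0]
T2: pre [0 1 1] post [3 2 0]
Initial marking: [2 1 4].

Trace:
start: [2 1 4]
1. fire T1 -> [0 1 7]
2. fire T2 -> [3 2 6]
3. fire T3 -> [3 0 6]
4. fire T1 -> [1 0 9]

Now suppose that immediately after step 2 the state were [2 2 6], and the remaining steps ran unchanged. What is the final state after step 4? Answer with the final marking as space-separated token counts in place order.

state after step 2 := [2 2 6]
3. fire T3 -> [2 0 6]
4. fire T1 -> [0 0 9]

0 0 9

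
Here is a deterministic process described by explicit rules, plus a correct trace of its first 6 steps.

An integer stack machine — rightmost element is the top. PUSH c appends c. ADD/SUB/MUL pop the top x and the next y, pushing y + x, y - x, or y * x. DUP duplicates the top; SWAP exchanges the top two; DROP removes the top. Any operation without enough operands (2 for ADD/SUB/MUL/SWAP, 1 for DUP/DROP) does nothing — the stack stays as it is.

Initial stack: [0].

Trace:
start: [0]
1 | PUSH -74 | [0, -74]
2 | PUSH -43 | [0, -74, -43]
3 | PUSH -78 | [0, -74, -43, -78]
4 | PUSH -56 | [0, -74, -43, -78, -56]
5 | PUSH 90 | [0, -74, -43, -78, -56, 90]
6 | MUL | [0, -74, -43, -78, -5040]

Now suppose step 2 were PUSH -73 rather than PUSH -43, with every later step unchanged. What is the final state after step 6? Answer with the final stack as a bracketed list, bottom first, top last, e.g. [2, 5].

[0, -74, -73, -78, -5040]

(re-executing from step 2 with the substitution; state before step 2: [0, -74])
2 | PUSH -73 | [0, -74, -73]
3 | PUSH -78 | [0, -74, -73, -78]
4 | PUSH -56 | [0, -74, -73, -78, -56]
5 | PUSH 90 | [0, -74, -73, -78, -56, 90]
6 | MUL | [0, -74, -73, -78, -5040]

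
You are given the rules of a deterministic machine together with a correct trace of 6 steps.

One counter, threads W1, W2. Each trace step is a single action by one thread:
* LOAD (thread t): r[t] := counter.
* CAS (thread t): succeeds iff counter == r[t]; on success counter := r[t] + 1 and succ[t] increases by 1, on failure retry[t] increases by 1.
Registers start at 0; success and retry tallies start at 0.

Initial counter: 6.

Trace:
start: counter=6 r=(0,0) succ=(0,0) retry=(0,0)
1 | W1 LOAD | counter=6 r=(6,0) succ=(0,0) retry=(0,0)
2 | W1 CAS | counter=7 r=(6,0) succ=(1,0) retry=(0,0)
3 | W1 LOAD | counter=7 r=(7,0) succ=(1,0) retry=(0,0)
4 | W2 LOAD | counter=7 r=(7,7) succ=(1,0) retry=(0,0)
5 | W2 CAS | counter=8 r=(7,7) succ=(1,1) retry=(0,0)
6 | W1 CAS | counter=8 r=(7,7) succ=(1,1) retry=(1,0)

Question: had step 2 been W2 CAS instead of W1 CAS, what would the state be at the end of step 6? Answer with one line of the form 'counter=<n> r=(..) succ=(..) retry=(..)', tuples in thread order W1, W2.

(re-executing from step 2 with the substitution; state before step 2: counter=6 r=(6,0) succ=(0,0) retry=(0,0))
2 | W2 CAS | counter=6 r=(6,0) succ=(0,0) retry=(0,1)
3 | W1 LOAD | counter=6 r=(6,0) succ=(0,0) retry=(0,1)
4 | W2 LOAD | counter=6 r=(6,6) succ=(0,0) retry=(0,1)
5 | W2 CAS | counter=7 r=(6,6) succ=(0,1) retry=(0,1)
6 | W1 CAS | counter=7 r=(6,6) succ=(0,1) retry=(1,1)

counter=7 r=(6,6) succ=(0,1) retry=(1,1)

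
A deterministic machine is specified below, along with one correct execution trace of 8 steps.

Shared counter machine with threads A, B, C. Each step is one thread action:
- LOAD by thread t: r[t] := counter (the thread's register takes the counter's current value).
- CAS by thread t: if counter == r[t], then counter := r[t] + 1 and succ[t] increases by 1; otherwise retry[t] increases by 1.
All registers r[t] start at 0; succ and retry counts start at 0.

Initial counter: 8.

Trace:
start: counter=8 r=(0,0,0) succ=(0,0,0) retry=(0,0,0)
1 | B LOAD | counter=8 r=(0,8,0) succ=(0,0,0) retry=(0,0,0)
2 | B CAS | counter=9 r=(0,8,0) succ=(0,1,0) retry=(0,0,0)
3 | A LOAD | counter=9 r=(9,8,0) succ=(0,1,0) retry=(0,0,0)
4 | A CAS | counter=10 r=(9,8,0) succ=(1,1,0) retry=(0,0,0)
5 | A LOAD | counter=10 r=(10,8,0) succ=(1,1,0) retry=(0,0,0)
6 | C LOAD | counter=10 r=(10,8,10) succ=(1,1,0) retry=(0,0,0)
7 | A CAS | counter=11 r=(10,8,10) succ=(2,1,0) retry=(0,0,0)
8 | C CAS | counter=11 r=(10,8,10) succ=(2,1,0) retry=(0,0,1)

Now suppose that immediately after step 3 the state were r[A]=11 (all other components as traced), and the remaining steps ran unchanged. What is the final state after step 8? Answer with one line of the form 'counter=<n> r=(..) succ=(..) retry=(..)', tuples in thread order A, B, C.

state after step 3 := counter=9 r=(11,8,0) succ=(0,1,0) retry=(0,0,0)
4 | A CAS | counter=9 r=(11,8,0) succ=(0,1,0) retry=(1,0,0)
5 | A LOAD | counter=9 r=(9,8,0) succ=(0,1,0) retry=(1,0,0)
6 | C LOAD | counter=9 r=(9,8,9) succ=(0,1,0) retry=(1,0,0)
7 | A CAS | counter=10 r=(9,8,9) succ=(1,1,0) retry=(1,0,0)
8 | C CAS | counter=10 r=(9,8,9) succ=(1,1,0) retry=(1,0,1)

counter=10 r=(9,8,9) succ=(1,1,0) retry=(1,0,1)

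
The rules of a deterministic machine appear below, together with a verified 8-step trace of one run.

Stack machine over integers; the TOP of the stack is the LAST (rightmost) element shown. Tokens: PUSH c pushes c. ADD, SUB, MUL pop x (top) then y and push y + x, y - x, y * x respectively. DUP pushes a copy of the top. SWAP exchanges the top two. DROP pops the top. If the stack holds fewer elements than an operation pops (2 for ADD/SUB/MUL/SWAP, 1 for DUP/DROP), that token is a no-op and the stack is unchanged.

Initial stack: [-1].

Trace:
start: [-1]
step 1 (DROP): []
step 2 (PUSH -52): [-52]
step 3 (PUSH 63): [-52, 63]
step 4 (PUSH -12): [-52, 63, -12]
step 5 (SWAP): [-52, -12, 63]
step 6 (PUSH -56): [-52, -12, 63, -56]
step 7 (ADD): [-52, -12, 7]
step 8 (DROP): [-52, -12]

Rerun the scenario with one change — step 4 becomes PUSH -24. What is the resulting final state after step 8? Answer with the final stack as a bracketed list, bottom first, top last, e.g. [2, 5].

[-52, -24]

(re-executing from step 4 with the substitution; state before step 4: [-52, 63])
step 4 (PUSH -24): [-52, 63, -24]
step 5 (SWAP): [-52, -24, 63]
step 6 (PUSH -56): [-52, -24, 63, -56]
step 7 (ADD): [-52, -24, 7]
step 8 (DROP): [-52, -24]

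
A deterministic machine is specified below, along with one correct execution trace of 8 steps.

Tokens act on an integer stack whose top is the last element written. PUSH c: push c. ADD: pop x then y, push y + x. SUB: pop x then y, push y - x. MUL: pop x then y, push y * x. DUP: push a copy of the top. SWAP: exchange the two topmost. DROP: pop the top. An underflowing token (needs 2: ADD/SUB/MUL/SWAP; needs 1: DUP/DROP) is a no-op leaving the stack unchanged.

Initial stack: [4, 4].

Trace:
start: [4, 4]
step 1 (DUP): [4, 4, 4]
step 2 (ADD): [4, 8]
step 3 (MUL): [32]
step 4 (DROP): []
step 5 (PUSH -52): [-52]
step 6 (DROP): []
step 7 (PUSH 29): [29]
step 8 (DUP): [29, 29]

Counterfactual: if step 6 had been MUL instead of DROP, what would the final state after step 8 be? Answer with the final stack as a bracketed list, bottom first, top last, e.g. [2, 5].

[-52, 29, 29]

(re-executing from step 6 with the substitution; state before step 6: [-52])
step 6 (MUL): [-52]
step 7 (PUSH 29): [-52, 29]
step 8 (DUP): [-52, 29, 29]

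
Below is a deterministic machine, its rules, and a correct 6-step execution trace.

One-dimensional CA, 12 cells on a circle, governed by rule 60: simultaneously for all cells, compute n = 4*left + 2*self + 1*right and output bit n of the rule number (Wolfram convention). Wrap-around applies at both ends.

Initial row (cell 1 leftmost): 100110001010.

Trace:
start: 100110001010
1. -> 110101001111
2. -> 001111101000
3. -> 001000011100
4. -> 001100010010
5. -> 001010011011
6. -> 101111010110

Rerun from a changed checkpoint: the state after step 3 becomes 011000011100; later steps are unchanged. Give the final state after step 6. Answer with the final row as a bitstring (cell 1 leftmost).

state after step 3 := 011000011100
4. -> 010100010010
5. -> 011110011011
6. -> 110001010110

110001010110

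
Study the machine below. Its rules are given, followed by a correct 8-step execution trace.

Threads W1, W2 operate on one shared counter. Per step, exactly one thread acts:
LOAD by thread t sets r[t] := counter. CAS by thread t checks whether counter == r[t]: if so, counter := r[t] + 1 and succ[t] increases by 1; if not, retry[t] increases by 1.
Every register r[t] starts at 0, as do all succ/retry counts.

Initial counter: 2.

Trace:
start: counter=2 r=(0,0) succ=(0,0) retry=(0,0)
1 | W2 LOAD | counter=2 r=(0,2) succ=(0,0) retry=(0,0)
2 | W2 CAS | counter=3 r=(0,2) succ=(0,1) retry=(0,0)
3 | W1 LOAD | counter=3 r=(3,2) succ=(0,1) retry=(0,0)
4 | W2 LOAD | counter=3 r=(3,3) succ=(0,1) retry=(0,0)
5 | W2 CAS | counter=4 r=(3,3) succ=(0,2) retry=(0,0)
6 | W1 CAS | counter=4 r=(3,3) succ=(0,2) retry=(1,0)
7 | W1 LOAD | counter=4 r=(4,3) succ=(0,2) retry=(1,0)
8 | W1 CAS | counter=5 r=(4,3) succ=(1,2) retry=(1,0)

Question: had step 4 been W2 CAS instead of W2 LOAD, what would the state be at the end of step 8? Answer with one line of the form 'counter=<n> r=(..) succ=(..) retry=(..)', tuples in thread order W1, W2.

counter=5 r=(4,2) succ=(2,1) retry=(0,2)

(re-executing from step 4 with the substitution; state before step 4: counter=3 r=(3,2) succ=(0,1) retry=(0,0))
4 | W2 CAS | counter=3 r=(3,2) succ=(0,1) retry=(0,1)
5 | W2 CAS | counter=3 r=(3,2) succ=(0,1) retry=(0,2)
6 | W1 CAS | counter=4 r=(3,2) succ=(1,1) retry=(0,2)
7 | W1 LOAD | counter=4 r=(4,2) succ=(1,1) retry=(0,2)
8 | W1 CAS | counter=5 r=(4,2) succ=(2,1) retry=(0,2)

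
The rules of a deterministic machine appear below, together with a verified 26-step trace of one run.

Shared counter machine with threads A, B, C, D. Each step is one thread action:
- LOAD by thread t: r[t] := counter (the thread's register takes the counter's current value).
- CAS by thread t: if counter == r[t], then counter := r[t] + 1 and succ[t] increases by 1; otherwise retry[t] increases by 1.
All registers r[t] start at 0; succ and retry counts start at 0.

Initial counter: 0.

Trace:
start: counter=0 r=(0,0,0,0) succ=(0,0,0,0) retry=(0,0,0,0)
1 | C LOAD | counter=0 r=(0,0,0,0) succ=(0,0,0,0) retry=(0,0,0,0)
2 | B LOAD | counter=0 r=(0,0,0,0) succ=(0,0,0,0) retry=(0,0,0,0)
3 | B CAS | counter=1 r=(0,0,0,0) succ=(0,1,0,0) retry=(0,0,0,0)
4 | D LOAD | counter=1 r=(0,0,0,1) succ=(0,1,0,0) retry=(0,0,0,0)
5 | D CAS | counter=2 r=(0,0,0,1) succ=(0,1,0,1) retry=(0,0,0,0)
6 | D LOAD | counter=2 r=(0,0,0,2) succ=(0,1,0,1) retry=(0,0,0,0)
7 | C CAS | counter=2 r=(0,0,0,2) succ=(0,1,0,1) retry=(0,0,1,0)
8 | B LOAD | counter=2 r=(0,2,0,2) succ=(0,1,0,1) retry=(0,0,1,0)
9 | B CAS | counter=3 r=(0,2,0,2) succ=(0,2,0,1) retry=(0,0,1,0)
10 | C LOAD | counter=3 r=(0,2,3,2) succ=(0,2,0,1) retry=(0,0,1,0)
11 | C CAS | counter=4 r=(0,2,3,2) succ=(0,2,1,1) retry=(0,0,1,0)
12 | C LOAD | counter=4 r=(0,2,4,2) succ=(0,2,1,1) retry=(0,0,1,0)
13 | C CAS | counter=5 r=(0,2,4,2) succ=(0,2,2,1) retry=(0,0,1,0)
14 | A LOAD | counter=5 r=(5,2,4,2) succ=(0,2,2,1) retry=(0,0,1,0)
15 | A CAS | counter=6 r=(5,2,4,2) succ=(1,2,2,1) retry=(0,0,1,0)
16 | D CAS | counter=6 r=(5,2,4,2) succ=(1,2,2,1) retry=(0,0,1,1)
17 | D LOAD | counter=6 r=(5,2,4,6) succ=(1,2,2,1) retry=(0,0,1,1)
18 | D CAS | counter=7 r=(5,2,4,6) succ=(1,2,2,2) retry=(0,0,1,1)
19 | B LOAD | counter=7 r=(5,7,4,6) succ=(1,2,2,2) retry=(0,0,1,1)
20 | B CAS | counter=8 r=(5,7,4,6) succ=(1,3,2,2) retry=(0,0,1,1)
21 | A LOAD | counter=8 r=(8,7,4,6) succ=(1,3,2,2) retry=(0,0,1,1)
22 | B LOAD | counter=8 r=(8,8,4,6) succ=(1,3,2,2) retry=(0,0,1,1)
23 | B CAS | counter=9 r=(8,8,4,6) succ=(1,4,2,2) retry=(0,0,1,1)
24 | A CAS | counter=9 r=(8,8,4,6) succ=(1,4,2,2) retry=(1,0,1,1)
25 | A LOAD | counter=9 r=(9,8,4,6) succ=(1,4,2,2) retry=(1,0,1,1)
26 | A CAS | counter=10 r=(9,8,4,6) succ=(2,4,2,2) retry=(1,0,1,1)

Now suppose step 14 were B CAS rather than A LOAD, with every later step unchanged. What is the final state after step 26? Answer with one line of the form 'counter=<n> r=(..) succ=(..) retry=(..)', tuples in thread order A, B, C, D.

counter=9 r=(8,7,4,5) succ=(1,4,2,2) retry=(2,1,1,1)

(re-executing from step 14 with the substitution; state before step 14: counter=5 r=(0,2,4,2) succ=(0,2,2,1) retry=(0,0,1,0))
14 | B CAS | counter=5 r=(0,2,4,2) succ=(0,2,2,1) retry=(0,1,1,0)
15 | A CAS | counter=5 r=(0,2,4,2) succ=(0,2,2,1) retry=(1,1,1,0)
16 | D CAS | counter=5 r=(0,2,4,2) succ=(0,2,2,1) retry=(1,1,1,1)
17 | D LOAD | counter=5 r=(0,2,4,5) succ=(0,2,2,1) retry=(1,1,1,1)
18 | D CAS | counter=6 r=(0,2,4,5) succ=(0,2,2,2) retry=(1,1,1,1)
19 | B LOAD | counter=6 r=(0,6,4,5) succ=(0,2,2,2) retry=(1,1,1,1)
20 | B CAS | counter=7 r=(0,6,4,5) succ=(0,3,2,2) retry=(1,1,1,1)
21 | A LOAD | counter=7 r=(7,6,4,5) succ=(0,3,2,2) retry=(1,1,1,1)
22 | B LOAD | counter=7 r=(7,7,4,5) succ=(0,3,2,2) retry=(1,1,1,1)
23 | B CAS | counter=8 r=(7,7,4,5) succ=(0,4,2,2) retry=(1,1,1,1)
24 | A CAS | counter=8 r=(7,7,4,5) succ=(0,4,2,2) retry=(2,1,1,1)
25 | A LOAD | counter=8 r=(8,7,4,5) succ=(0,4,2,2) retry=(2,1,1,1)
26 | A CAS | counter=9 r=(8,7,4,5) succ=(1,4,2,2) retry=(2,1,1,1)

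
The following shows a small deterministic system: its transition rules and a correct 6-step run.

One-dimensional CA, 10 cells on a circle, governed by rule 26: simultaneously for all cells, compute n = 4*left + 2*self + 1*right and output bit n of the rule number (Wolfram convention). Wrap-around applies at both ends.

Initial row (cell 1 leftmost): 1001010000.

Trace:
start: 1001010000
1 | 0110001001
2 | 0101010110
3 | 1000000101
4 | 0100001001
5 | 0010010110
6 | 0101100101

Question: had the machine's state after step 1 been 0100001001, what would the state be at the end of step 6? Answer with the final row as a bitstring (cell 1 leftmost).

state after step 1 := 0100001001
2 | 0010010110
3 | 0101100101
4 | 0001011000
5 | 0010010100
6 | 0101100010

0101100010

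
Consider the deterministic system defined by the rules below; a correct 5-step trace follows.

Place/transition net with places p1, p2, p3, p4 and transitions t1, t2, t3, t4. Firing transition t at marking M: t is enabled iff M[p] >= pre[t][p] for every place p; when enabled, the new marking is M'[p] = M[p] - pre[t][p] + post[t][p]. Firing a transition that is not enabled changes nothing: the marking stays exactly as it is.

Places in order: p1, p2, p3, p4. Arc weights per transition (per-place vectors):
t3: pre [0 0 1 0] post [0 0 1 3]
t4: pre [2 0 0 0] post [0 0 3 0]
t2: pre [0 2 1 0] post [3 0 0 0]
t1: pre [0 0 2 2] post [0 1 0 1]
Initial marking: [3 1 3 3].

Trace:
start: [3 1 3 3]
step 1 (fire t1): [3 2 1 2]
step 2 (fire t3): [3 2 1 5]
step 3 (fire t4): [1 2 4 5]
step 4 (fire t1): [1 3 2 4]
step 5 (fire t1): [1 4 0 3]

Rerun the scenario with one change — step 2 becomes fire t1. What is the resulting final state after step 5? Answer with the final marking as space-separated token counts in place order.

1 3 2 1

(re-executing from step 2 with the substitution; state before step 2: [3 2 1 2])
step 2 (fire t1): [3 2 1 2]
step 3 (fire t4): [1 2 4 2]
step 4 (fire t1): [1 3 2 1]
step 5 (fire t1): [1 3 2 1]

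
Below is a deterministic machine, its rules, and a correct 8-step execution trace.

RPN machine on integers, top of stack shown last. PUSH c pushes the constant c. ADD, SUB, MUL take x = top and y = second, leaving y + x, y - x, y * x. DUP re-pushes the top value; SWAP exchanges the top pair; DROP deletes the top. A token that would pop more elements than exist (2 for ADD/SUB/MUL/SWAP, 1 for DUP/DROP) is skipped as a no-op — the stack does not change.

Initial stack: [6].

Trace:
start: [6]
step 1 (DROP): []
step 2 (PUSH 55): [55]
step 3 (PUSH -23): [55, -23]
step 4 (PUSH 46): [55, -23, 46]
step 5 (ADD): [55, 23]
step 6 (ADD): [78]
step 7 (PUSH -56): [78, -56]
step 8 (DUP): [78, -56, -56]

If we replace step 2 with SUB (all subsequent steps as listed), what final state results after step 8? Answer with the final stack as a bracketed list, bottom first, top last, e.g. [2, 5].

[23, -56, -56]

(re-executing from step 2 with the substitution; state before step 2: [])
step 2 (SUB): []
step 3 (PUSH -23): [-23]
step 4 (PUSH 46): [-23, 46]
step 5 (ADD): [23]
step 6 (ADD): [23]
step 7 (PUSH -56): [23, -56]
step 8 (DUP): [23, -56, -56]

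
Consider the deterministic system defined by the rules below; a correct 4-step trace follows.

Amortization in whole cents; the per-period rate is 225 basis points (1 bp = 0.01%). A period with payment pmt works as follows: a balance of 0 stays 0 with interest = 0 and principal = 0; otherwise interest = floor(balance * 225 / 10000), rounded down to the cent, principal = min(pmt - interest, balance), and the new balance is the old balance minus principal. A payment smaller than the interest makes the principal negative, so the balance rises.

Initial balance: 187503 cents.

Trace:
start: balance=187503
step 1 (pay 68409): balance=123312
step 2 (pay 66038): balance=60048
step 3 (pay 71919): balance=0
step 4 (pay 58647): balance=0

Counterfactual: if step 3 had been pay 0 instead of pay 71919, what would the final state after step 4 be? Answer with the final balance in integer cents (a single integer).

4133

(re-executing from step 3 with the substitution; state before step 3: balance=60048)
step 3 (pay 0): balance=61399
step 4 (pay 58647): balance=4133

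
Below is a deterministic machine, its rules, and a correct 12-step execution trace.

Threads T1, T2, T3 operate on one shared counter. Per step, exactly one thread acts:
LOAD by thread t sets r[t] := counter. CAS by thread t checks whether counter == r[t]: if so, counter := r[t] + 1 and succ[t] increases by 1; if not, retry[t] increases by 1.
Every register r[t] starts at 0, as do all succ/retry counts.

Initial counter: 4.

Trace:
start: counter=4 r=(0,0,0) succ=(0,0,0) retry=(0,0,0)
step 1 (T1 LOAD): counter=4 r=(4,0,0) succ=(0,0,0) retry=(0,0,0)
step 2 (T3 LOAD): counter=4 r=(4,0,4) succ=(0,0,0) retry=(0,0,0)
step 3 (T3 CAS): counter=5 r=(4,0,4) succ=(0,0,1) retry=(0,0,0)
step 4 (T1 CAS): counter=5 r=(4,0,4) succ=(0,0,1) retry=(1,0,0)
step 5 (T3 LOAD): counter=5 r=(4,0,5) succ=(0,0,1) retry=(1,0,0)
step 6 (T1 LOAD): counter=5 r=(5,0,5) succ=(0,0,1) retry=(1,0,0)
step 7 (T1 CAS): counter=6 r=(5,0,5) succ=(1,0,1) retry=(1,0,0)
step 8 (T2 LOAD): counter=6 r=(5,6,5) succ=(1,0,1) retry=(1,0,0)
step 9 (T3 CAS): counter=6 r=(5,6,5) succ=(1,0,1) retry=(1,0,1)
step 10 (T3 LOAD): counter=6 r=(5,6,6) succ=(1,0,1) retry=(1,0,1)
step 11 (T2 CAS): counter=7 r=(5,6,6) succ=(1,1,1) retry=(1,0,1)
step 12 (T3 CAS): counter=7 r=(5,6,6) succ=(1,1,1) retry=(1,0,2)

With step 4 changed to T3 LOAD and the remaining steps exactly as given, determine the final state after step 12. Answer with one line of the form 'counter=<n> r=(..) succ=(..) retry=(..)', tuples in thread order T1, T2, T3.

counter=7 r=(5,6,6) succ=(1,1,1) retry=(0,0,2)

(re-executing from step 4 with the substitution; state before step 4: counter=5 r=(4,0,4) succ=(0,0,1) retry=(0,0,0))
step 4 (T3 LOAD): counter=5 r=(4,0,5) succ=(0,0,1) retry=(0,0,0)
step 5 (T3 LOAD): counter=5 r=(4,0,5) succ=(0,0,1) retry=(0,0,0)
step 6 (T1 LOAD): counter=5 r=(5,0,5) succ=(0,0,1) retry=(0,0,0)
step 7 (T1 CAS): counter=6 r=(5,0,5) succ=(1,0,1) retry=(0,0,0)
step 8 (T2 LOAD): counter=6 r=(5,6,5) succ=(1,0,1) retry=(0,0,0)
step 9 (T3 CAS): counter=6 r=(5,6,5) succ=(1,0,1) retry=(0,0,1)
step 10 (T3 LOAD): counter=6 r=(5,6,6) succ=(1,0,1) retry=(0,0,1)
step 11 (T2 CAS): counter=7 r=(5,6,6) succ=(1,1,1) retry=(0,0,1)
step 12 (T3 CAS): counter=7 r=(5,6,6) succ=(1,1,1) retry=(0,0,2)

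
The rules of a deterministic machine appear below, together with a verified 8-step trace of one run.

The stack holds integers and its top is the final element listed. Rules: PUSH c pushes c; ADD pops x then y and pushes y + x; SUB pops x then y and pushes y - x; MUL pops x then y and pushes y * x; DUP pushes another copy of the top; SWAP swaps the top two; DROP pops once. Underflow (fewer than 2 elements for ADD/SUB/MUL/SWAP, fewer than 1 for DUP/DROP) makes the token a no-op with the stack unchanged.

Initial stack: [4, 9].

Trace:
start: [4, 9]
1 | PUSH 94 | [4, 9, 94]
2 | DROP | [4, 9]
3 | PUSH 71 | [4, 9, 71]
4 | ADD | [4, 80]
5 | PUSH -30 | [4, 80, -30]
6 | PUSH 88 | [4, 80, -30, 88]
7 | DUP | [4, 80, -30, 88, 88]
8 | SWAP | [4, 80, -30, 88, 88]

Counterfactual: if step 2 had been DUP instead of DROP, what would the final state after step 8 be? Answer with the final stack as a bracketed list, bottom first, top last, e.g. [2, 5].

(re-executing from step 2 with the substitution; state before step 2: [4, 9, 94])
2 | DUP | [4, 9, 94, 94]
3 | PUSH 71 | [4, 9, 94, 94, 71]
4 | ADD | [4, 9, 94, 165]
5 | PUSH -30 | [4, 9, 94, 165, -30]
6 | PUSH 88 | [4, 9, 94, 165, -30, 88]
7 | DUP | [4, 9, 94, 165, -30, 88, 88]
8 | SWAP | [4, 9, 94, 165, -30, 88, 88]

[4, 9, 94, 165, -30, 88, 88]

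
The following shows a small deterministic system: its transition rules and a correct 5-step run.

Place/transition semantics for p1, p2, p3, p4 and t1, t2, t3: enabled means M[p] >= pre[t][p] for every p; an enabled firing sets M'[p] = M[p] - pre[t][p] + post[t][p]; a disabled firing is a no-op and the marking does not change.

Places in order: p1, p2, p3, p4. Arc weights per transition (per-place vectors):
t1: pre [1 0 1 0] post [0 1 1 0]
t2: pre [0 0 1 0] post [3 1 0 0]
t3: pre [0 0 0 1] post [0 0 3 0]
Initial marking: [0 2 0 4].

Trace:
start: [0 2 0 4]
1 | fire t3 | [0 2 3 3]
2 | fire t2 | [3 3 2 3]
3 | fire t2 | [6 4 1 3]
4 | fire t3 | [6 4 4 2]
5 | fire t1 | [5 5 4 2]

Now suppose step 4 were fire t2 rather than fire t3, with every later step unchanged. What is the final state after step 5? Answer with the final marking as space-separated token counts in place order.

(re-executing from step 4 with the substitution; state before step 4: [6 4 1 3])
4 | fire t2 | [9 5 0 3]
5 | fire t1 | [9 5 0 3]

9 5 0 3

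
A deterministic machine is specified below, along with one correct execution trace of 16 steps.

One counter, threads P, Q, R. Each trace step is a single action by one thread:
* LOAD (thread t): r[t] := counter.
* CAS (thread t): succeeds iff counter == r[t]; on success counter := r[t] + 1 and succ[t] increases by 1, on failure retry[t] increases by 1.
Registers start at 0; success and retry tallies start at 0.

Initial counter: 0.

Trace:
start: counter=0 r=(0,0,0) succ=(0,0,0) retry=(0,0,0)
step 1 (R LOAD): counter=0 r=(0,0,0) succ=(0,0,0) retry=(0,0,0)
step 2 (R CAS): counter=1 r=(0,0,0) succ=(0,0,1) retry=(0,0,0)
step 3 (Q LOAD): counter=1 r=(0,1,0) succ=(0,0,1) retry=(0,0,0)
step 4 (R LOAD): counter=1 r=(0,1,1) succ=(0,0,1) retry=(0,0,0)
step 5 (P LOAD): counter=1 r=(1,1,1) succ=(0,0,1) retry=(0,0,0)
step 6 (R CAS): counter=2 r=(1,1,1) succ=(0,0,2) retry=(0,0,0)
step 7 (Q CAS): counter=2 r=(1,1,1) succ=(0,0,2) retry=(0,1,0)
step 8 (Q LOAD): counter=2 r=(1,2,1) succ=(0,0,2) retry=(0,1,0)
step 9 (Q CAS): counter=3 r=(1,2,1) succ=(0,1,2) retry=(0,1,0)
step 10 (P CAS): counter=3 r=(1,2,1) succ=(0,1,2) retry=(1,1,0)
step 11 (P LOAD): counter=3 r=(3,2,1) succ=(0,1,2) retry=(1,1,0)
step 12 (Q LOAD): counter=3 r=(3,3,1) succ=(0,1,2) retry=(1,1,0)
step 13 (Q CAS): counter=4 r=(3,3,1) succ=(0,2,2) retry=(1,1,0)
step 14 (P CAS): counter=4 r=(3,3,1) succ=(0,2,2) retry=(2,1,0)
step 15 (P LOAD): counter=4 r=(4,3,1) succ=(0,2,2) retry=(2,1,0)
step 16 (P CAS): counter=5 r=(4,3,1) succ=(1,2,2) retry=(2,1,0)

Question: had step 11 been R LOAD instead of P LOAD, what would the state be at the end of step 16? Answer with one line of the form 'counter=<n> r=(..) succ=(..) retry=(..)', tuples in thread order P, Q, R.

(re-executing from step 11 with the substitution; state before step 11: counter=3 r=(1,2,1) succ=(0,1,2) retry=(1,1,0))
step 11 (R LOAD): counter=3 r=(1,2,3) succ=(0,1,2) retry=(1,1,0)
step 12 (Q LOAD): counter=3 r=(1,3,3) succ=(0,1,2) retry=(1,1,0)
step 13 (Q CAS): counter=4 r=(1,3,3) succ=(0,2,2) retry=(1,1,0)
step 14 (P CAS): counter=4 r=(1,3,3) succ=(0,2,2) retry=(2,1,0)
step 15 (P LOAD): counter=4 r=(4,3,3) succ=(0,2,2) retry=(2,1,0)
step 16 (P CAS): counter=5 r=(4,3,3) succ=(1,2,2) retry=(2,1,0)

counter=5 r=(4,3,3) succ=(1,2,2) retry=(2,1,0)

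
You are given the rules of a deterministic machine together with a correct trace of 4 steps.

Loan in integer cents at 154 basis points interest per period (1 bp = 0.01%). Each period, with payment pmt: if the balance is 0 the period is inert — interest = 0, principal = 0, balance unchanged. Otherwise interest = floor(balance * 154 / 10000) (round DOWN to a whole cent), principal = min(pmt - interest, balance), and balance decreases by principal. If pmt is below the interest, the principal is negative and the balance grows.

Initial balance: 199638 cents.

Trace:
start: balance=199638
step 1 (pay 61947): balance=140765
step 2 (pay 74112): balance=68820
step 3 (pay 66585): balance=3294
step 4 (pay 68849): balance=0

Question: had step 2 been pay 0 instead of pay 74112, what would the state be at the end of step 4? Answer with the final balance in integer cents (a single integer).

(re-executing from step 2 with the substitution; state before step 2: balance=140765)
step 2 (pay 0): balance=142932
step 3 (pay 66585): balance=78548
step 4 (pay 68849): balance=10908

10908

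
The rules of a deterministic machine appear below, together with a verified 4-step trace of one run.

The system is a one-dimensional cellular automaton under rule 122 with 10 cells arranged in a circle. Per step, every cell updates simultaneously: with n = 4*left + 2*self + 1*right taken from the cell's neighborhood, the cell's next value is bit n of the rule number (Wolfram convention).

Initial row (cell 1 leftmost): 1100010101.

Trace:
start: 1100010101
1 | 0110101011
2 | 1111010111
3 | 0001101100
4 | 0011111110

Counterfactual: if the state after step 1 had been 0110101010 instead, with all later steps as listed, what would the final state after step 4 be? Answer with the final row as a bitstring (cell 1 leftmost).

state after step 1 := 0110101010
2 | 1111010101
3 | 0001101011
4 | 1011110111

1011110111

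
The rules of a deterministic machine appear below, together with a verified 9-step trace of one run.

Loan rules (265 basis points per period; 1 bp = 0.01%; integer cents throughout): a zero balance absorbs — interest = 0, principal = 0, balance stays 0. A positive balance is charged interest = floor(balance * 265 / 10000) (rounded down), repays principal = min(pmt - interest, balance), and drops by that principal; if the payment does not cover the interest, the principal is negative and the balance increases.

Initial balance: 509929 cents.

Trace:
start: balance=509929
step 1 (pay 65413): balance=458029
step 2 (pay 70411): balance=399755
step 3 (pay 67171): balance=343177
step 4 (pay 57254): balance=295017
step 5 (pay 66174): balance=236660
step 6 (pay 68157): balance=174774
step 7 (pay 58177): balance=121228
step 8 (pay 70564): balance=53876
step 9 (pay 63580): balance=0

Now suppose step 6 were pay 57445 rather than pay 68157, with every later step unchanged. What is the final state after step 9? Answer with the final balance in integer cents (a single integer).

3309

(re-executing from step 6 with the substitution; state before step 6: balance=236660)
step 6 (pay 57445): balance=185486
step 7 (pay 58177): balance=132224
step 8 (pay 70564): balance=65163
step 9 (pay 63580): balance=3309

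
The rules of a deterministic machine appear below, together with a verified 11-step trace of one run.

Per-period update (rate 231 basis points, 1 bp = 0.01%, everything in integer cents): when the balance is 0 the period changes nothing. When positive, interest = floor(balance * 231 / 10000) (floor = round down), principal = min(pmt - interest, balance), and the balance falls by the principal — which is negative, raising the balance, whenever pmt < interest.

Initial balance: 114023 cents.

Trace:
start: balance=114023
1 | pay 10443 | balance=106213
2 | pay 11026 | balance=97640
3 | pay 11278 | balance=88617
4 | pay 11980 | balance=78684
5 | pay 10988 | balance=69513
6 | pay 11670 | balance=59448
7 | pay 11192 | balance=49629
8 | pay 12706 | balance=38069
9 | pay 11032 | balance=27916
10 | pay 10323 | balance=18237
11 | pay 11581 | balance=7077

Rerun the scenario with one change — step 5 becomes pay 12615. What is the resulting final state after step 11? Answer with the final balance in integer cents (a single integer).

5212

(re-executing from step 5 with the substitution; state before step 5: balance=78684)
5 | pay 12615 | balance=67886
6 | pay 11670 | balance=57784
7 | pay 11192 | balance=47926
8 | pay 12706 | balance=36327
9 | pay 11032 | balance=26134
10 | pay 10323 | balance=16414
11 | pay 11581 | balance=5212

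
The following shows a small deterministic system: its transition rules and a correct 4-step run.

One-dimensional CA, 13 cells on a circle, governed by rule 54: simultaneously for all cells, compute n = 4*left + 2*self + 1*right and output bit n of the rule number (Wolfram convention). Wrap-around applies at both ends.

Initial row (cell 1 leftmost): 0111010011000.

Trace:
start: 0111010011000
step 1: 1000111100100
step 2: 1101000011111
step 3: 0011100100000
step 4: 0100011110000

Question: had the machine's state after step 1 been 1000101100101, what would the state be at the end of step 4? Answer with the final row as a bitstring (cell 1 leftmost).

0001010010010

state after step 1 := 1000101100101
step 2: 0101110011110
step 3: 1110001100001
step 4: 0001010010010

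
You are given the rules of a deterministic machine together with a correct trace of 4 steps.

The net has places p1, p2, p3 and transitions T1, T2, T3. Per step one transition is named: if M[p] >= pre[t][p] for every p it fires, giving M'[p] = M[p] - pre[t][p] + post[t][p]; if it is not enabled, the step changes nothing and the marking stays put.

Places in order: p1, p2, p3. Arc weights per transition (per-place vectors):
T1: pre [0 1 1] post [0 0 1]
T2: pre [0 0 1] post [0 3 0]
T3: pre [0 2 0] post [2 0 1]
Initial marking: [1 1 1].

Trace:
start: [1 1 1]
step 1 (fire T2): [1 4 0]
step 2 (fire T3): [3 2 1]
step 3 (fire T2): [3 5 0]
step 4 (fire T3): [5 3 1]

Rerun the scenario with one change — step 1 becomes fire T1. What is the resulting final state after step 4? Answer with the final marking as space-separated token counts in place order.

3 1 1

(re-executing from step 1 with the substitution; state before step 1: [1 1 1])
step 1 (fire T1): [1 0 1]
step 2 (fire T3): [1 0 1]
step 3 (fire T2): [1 3 0]
step 4 (fire T3): [3 1 1]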